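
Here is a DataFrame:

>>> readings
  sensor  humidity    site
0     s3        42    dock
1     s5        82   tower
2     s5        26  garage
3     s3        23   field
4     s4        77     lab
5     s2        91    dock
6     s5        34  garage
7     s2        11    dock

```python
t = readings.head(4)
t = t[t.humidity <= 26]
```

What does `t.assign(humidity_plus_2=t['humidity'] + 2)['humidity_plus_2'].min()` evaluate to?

take first 4 rows:
  sensor  humidity    site
0     s3        42    dock
1     s5        82   tower
2     s5        26  garage
3     s3        23   field
filter rows where humidity <= 26:
  sensor  humidity    site
2     s5        26  garage
3     s3        23   field
add column humidity_plus_2 = t['humidity'] + 2:
  sensor  humidity    site  humidity_plus_2
2     s5        26  garage               28
3     s3        23   field               25

25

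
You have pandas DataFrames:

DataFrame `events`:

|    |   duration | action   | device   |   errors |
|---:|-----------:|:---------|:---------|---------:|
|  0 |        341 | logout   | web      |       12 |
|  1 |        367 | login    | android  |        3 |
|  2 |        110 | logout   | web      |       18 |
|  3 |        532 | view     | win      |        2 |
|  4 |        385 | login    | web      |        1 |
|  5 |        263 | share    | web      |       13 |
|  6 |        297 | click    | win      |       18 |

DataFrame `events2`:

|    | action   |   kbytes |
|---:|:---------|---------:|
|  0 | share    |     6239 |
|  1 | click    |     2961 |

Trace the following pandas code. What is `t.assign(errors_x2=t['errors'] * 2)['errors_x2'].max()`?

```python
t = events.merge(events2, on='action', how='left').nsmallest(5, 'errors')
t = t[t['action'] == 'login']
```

6

merge on 'action' (how='left') → 7 rows:
   duration  action   device  errors  kbytes
0       341  logout      web      12     NaN
1       367   login  android       3     NaN
2       110  logout      web      18     NaN
3       532    view      win       2     NaN
4       385   login      web       1     NaN
5       263   share      web      13  6239.0
6       297   click      win      18  2961.0
take 5 rows with smallest errors:
   duration  action   device  errors  kbytes
4       385   login      web       1     NaN
3       532    view      win       2     NaN
1       367   login  android       3     NaN
0       341  logout      web      12     NaN
5       263   share      web      13  6239.0
filter rows where action == 'login':
   duration action   device  errors  kbytes
4       385  login      web       1     NaN
1       367  login  android       3     NaN
add column errors_x2 = t['errors'] * 2:
   duration action   device  errors  kbytes  errors_x2
4       385  login      web       1     NaN          2
1       367  login  android       3     NaN          6
Taking the max of column 'errors_x2' gives 6.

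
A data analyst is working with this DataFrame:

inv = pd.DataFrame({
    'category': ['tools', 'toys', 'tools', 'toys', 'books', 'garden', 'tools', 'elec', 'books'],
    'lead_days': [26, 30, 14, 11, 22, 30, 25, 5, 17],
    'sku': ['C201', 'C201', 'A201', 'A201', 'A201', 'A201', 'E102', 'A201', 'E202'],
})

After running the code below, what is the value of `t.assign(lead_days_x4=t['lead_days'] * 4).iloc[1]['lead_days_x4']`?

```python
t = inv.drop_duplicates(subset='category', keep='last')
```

drop duplicate category (keep=last):
  category  lead_days   sku
3     toys         11  A201
5   garden         30  A201
6    tools         25  E102
7     elec          5  A201
8    books         17  E202
add column lead_days_x4 = t['lead_days'] * 4:
  category  lead_days   sku  lead_days_x4
3     toys         11  A201            44
5   garden         30  A201           120
6    tools         25  E102           100
7     elec          5  A201            20
8    books         17  E202            68
So iloc[1]['lead_days_x4'] = 120.

120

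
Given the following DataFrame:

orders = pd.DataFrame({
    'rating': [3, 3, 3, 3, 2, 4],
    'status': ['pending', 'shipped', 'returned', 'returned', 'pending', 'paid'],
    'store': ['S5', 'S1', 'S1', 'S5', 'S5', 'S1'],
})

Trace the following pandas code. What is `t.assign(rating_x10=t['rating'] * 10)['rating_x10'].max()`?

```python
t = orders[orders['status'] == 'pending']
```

filter rows where status == 'pending':
   rating   status store
0       3  pending    S5
4       2  pending    S5
add column rating_x10 = t['rating'] * 10:
   rating   status store  rating_x10
0       3  pending    S5          30
4       2  pending    S5          20
Taking the max of column 'rating_x10' gives 30.

30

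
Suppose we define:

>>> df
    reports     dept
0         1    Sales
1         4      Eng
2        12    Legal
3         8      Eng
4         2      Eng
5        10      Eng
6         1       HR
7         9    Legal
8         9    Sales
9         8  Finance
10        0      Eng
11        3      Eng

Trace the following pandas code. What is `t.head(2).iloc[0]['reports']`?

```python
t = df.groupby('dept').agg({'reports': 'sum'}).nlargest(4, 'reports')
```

27

group by dept, sum of reports:
         reports
dept            
Eng           27
Finance        8
HR             1
Legal         21
Sales         10
take 4 rows with largest reports:
         reports
dept            
Eng           27
Legal         21
Sales         10
Finance        8
take first 2 rows:
       reports
dept          
Eng         27
Legal       21
Reading off the value at position 0, column 'reports', we get 27.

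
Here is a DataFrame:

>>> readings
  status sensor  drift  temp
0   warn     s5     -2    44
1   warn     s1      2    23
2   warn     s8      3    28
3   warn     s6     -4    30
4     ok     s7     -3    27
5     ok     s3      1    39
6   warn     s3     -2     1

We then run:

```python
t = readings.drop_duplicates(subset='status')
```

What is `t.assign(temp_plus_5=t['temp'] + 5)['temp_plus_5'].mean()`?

40.5

drop duplicate status (keep=first):
  status sensor  drift  temp
0   warn     s5     -2    44
4     ok     s7     -3    27
add column temp_plus_5 = t['temp'] + 5:
  status sensor  drift  temp  temp_plus_5
0   warn     s5     -2    44           49
4     ok     s7     -3    27           32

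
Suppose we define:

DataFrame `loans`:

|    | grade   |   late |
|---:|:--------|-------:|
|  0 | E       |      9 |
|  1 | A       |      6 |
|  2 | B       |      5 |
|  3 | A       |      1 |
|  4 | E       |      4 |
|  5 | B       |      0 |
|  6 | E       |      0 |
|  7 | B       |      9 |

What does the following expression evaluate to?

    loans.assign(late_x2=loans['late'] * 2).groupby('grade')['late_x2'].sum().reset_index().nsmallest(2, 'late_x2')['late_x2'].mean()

add column late_x2 = loans['late'] * 2:
  grade  late  late_x2
0     E     9       18
1     A     6       12
2     B     5       10
3     A     1        2
4     E     4        8
5     B     0        0
6     E     0        0
7     B     9       18
group by grade, sum of late_x2:
grade
A    14
B    28
E    26
Name: late_x2, dtype: int64
reset_index():
  grade  late_x2
0     A       14
1     B       28
2     E       26
take 2 rows with smallest late_x2:
  grade  late_x2
0     A       14
2     E       26

20.0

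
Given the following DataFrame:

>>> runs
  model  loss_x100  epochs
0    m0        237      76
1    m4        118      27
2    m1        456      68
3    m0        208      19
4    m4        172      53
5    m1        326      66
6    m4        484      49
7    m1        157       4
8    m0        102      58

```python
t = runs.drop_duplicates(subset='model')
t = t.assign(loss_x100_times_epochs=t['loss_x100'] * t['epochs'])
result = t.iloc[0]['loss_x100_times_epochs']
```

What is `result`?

18012

drop duplicate model (keep=first):
  model  loss_x100  epochs
0    m0        237      76
1    m4        118      27
2    m1        456      68
add column loss_x100_times_epochs = t['loss_x100'] * t['epochs']:
  model  loss_x100  epochs  loss_x100_times_epochs
0    m0        237      76                   18012
1    m4        118      27                    3186
2    m1        456      68                   31008
Taking the value at position 0, column 'loss_x100_times_epochs' gives 18012.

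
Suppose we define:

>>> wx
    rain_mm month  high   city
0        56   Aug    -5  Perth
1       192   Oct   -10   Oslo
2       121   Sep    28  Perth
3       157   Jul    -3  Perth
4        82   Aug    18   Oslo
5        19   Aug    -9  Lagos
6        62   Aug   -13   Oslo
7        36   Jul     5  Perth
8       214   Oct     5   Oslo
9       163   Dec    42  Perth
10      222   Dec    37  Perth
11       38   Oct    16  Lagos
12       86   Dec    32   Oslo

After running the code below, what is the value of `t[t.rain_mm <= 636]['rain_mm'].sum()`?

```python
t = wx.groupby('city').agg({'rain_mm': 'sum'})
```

group by city, sum of rain_mm:
       rain_mm
city          
Lagos       57
Oslo       636
Perth      755
filter rows where rain_mm <= 636:
       rain_mm
city          
Lagos       57
Oslo       636

693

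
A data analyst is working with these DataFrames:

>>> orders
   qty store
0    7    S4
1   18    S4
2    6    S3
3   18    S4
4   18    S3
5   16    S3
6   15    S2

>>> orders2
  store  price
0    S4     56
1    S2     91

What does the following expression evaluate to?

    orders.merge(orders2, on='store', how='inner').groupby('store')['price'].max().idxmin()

S4

merge on 'store' (how='inner') → 4 rows:
   qty store  price
0    7    S4     56
1   18    S4     56
2   18    S4     56
3   15    S2     91
group by store, max of price:
store
S2    91
S4    56
Name: price, dtype: int64
Taking the label with the smallest value gives S4.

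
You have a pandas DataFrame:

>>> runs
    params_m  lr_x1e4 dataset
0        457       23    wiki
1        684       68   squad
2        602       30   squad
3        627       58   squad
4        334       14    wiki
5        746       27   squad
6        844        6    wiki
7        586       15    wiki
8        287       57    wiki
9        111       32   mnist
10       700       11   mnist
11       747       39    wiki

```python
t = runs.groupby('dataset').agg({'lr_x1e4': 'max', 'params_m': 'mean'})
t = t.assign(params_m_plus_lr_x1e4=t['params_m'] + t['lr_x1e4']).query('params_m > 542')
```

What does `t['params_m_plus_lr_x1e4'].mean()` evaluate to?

group by dataset: max(lr_x1e4), mean(params_m):
         lr_x1e4  params_m
dataset                   
mnist         32    405.50
squad         68    664.75
wiki          57    542.50
add column params_m_plus_lr_x1e4 = t['params_m'] + t['lr_x1e4']:
         lr_x1e4  params_m  params_m_plus_lr_x1e4
dataset                                          
mnist         32    405.50                 437.50
squad         68    664.75                 732.75
wiki          57    542.50                 599.50
filter rows where params_m > 542:
         lr_x1e4  params_m  params_m_plus_lr_x1e4
dataset                                          
squad         68    664.75                 732.75
wiki          57    542.50                 599.50

666.125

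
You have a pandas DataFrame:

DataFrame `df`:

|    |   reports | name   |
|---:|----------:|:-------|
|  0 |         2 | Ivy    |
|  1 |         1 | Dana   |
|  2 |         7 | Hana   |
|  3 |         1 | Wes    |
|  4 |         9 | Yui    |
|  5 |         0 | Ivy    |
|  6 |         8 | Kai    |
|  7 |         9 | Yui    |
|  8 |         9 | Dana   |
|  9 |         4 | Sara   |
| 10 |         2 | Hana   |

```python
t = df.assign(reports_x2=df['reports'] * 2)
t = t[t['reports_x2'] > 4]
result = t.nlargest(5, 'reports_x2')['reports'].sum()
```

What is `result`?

add column reports_x2 = df['reports'] * 2:
    reports  name  reports_x2
0         2   Ivy           4
1         1  Dana           2
2         7  Hana          14
3         1   Wes           2
4         9   Yui          18
5         0   Ivy           0
6         8   Kai          16
7         9   Yui          18
8         9  Dana          18
9         4  Sara           8
10        2  Hana           4
filter rows where reports_x2 > 4:
   reports  name  reports_x2
2        7  Hana          14
4        9   Yui          18
6        8   Kai          16
7        9   Yui          18
8        9  Dana          18
9        4  Sara           8
take 5 rows with largest reports_x2:
   reports  name  reports_x2
4        9   Yui          18
7        9   Yui          18
8        9  Dana          18
6        8   Kai          16
2        7  Hana          14

42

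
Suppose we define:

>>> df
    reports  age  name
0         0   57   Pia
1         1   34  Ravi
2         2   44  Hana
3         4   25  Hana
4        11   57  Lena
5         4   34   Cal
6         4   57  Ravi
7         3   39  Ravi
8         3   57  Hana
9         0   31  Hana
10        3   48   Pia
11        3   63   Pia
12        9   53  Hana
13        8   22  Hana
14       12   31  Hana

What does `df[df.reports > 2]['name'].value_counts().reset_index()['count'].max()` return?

5

filter rows where reports > 2:
    reports  age  name
3         4   25  Hana
4        11   57  Lena
5         4   34   Cal
6         4   57  Ravi
7         3   39  Ravi
8         3   57  Hana
10        3   48   Pia
11        3   63   Pia
12        9   53  Hana
13        8   22  Hana
14       12   31  Hana
value_counts of name:
name
Hana    5
Ravi    2
Pia     2
Lena    1
Cal     1
Name: count, dtype: int64
reset_index():
   name  count
0  Hana      5
1  Ravi      2
2   Pia      2
3  Lena      1
4   Cal      1
Hence 5.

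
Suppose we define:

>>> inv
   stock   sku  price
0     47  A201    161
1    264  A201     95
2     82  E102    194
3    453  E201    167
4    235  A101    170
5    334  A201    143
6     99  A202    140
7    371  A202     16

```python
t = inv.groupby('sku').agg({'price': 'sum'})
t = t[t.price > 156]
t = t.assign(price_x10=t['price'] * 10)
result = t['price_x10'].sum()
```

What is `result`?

group by sku, sum of price:
      price
sku        
A101    170
A201    399
A202    156
E102    194
E201    167
filter rows where price > 156:
      price
sku        
A101    170
A201    399
E102    194
E201    167
add column price_x10 = t['price'] * 10:
      price  price_x10
sku                   
A101    170       1700
A201    399       3990
E102    194       1940
E201    167       1670

9300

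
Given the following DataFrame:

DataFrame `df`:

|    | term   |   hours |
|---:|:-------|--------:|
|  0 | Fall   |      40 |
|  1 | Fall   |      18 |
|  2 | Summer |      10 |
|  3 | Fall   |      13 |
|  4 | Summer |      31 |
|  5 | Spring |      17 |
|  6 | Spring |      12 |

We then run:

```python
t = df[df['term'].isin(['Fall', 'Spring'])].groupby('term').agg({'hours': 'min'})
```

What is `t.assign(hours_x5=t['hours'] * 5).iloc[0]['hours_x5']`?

filter rows where term in ['Fall', 'Spring']:
     term  hours
0    Fall     40
1    Fall     18
3    Fall     13
5  Spring     17
6  Spring     12
group by term, min of hours:
        hours
term         
Fall       13
Spring     12
add column hours_x5 = t['hours'] * 5:
        hours  hours_x5
term                   
Fall       13        65
Spring     12        60
Hence 65.

65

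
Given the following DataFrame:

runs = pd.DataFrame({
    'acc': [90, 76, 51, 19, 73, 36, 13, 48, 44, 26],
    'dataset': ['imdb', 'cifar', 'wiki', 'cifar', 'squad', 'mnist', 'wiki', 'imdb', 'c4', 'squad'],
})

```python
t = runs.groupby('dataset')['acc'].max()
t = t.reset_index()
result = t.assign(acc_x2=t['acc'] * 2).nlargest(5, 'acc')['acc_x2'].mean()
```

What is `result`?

group by dataset, max of acc:
dataset
c4       44
cifar    76
imdb     90
mnist    36
squad    73
wiki     51
Name: acc, dtype: int64
reset_index():
  dataset  acc
0      c4   44
1   cifar   76
2    imdb   90
3   mnist   36
4   squad   73
5    wiki   51
add column acc_x2 = t['acc'] * 2:
  dataset  acc  acc_x2
0      c4   44      88
1   cifar   76     152
2    imdb   90     180
3   mnist   36      72
4   squad   73     146
5    wiki   51     102
take 5 rows with largest acc:
  dataset  acc  acc_x2
2    imdb   90     180
1   cifar   76     152
4   squad   73     146
5    wiki   51     102
0      c4   44      88
Finally, mean of column 'acc_x2' = 133.6.

133.6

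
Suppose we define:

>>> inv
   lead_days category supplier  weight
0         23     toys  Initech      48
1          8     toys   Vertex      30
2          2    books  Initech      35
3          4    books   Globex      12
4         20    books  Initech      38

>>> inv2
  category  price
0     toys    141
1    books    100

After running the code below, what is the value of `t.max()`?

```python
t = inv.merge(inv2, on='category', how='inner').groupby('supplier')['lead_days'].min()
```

merge on 'category' (how='inner') → 5 rows:
   lead_days category supplier  weight  price
0         23     toys  Initech      48    141
1          8     toys   Vertex      30    141
2          2    books  Initech      35    100
3          4    books   Globex      12    100
4         20    books  Initech      38    100
group by supplier, min of lead_days:
supplier
Globex     4
Initech    2
Vertex     8
Name: lead_days, dtype: int64
Reading off the max of the resulting series, we get 8.

8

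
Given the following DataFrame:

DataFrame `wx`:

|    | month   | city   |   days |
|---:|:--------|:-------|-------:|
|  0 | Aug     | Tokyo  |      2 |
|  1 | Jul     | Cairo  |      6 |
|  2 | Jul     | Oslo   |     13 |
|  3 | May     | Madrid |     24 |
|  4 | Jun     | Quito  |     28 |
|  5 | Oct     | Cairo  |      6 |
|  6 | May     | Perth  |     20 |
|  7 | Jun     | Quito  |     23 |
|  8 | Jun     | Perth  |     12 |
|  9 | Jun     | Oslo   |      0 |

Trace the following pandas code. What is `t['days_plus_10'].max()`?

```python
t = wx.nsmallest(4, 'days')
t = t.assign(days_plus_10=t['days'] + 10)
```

take 4 rows with smallest days:
  month   city  days
9   Jun   Oslo     0
0   Aug  Tokyo     2
1   Jul  Cairo     6
5   Oct  Cairo     6
add column days_plus_10 = t['days'] + 10:
  month   city  days  days_plus_10
9   Jun   Oslo     0            10
0   Aug  Tokyo     2            12
1   Jul  Cairo     6            16
5   Oct  Cairo     6            16
So max() = 16.

16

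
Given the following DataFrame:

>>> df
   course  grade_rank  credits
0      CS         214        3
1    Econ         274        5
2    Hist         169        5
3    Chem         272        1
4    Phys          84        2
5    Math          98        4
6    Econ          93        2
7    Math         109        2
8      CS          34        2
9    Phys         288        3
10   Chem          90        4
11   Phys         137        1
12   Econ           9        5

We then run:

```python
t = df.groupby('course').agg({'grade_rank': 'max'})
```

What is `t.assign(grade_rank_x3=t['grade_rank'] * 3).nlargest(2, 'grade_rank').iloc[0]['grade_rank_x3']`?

group by course, max of grade_rank:
        grade_rank
course            
CS             214
Chem           272
Econ           274
Hist           169
Math           109
Phys           288
add column grade_rank_x3 = t['grade_rank'] * 3:
        grade_rank  grade_rank_x3
course                           
CS             214            642
Chem           272            816
Econ           274            822
Hist           169            507
Math           109            327
Phys           288            864
take 2 rows with largest grade_rank:
        grade_rank  grade_rank_x3
course                           
Phys           288            864
Econ           274            822
So iloc[0]['grade_rank_x3'] = 864.

864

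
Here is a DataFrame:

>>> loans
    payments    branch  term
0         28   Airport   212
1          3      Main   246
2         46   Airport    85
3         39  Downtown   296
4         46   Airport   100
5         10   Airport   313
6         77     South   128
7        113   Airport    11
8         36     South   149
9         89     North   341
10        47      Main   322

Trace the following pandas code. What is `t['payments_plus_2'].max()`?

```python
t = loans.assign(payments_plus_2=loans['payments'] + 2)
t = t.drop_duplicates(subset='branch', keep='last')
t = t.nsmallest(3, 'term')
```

115

add column payments_plus_2 = loans['payments'] + 2:
    payments    branch  term  payments_plus_2
0         28   Airport   212               30
1          3      Main   246                5
2         46   Airport    85               48
3         39  Downtown   296               41
4         46   Airport   100               48
5         10   Airport   313               12
6         77     South   128               79
7        113   Airport    11              115
8         36     South   149               38
9         89     North   341               91
10        47      Main   322               49
drop duplicate branch (keep=last):
    payments    branch  term  payments_plus_2
3         39  Downtown   296               41
7        113   Airport    11              115
8         36     South   149               38
9         89     North   341               91
10        47      Main   322               49
take 3 rows with smallest term:
   payments    branch  term  payments_plus_2
7       113   Airport    11              115
8        36     South   149               38
3        39  Downtown   296               41
Reading off the max of column 'payments_plus_2', we get 115.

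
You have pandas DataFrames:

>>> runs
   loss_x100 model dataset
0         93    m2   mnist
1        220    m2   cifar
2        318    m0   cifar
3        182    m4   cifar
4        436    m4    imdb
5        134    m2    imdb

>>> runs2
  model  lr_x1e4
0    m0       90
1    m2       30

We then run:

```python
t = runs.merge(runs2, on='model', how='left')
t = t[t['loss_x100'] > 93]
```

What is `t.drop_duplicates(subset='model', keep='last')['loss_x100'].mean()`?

merge on 'model' (how='left') → 6 rows:
   loss_x100 model dataset  lr_x1e4
0         93    m2   mnist     30.0
1        220    m2   cifar     30.0
2        318    m0   cifar     90.0
3        182    m4   cifar      NaN
4        436    m4    imdb      NaN
5        134    m2    imdb     30.0
filter rows where loss_x100 > 93:
   loss_x100 model dataset  lr_x1e4
1        220    m2   cifar     30.0
2        318    m0   cifar     90.0
3        182    m4   cifar      NaN
4        436    m4    imdb      NaN
5        134    m2    imdb     30.0
drop duplicate model (keep=last):
   loss_x100 model dataset  lr_x1e4
2        318    m0   cifar     90.0
4        436    m4    imdb      NaN
5        134    m2    imdb     30.0
So mean() = 296.0.

296.0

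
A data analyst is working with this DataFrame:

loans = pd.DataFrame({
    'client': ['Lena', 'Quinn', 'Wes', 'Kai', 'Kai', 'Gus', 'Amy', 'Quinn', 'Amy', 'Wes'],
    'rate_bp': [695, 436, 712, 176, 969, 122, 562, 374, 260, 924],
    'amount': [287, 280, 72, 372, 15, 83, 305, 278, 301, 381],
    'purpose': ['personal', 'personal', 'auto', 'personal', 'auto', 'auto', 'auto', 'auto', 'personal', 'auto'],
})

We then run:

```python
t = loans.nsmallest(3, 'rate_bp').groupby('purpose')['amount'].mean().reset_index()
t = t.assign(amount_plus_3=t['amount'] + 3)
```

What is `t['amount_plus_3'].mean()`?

take 3 rows with smallest rate_bp:
  client  rate_bp  amount   purpose
5    Gus      122      83      auto
3    Kai      176     372  personal
8    Amy      260     301  personal
group by purpose, mean of amount:
purpose
auto         83.0
personal    336.5
Name: amount, dtype: float64
reset_index():
    purpose  amount
0      auto    83.0
1  personal   336.5
add column amount_plus_3 = t['amount'] + 3:
    purpose  amount  amount_plus_3
0      auto    83.0           86.0
1  personal   336.5          339.5
mean of column 'amount_plus_3' → 212.75

212.75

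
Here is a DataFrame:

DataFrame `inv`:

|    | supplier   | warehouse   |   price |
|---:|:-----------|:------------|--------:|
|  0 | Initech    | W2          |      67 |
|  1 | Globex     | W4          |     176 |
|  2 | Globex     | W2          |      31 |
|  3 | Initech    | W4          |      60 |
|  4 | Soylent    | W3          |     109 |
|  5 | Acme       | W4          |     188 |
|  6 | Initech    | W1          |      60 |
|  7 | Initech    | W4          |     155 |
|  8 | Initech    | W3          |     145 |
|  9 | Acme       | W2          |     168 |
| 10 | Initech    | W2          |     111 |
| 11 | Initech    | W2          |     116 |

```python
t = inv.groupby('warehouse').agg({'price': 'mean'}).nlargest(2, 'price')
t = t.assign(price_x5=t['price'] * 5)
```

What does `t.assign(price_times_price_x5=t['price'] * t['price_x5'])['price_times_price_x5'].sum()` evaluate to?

group by warehouse, mean of price:
            price
warehouse        
W1          60.00
W2          98.60
W3         127.00
W4         144.75
take 2 rows with largest price:
            price
warehouse        
W4         144.75
W3         127.00
add column price_x5 = t['price'] * 5:
            price  price_x5
warehouse                  
W4         144.75    723.75
W3         127.00    635.00
add column price_times_price_x5 = t['price'] * t['price_x5']:
            price  price_x5  price_times_price_x5
warehouse                                        
W4         144.75    723.75           104762.8125
W3         127.00    635.00            80645.0000
Then the sum of column 'price_times_price_x5': 185407.8125

185407.8125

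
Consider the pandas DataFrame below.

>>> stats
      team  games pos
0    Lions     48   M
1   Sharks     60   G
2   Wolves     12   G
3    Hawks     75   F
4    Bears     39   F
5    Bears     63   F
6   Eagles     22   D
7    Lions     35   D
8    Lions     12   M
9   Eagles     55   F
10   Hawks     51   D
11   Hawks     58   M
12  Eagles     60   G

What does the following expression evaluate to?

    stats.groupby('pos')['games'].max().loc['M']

group by pos, max of games:
pos
D    51
F    75
G    60
M    58
Name: games, dtype: int64
value at index 'M' → 58

58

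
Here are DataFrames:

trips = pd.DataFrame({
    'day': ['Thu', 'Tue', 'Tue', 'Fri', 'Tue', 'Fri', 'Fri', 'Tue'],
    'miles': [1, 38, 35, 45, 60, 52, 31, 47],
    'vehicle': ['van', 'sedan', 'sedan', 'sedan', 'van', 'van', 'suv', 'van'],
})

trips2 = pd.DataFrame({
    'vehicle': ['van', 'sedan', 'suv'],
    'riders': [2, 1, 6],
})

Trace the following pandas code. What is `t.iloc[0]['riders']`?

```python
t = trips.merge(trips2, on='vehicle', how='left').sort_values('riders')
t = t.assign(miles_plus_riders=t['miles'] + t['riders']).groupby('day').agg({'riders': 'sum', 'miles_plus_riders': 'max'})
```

9

merge on 'vehicle' (how='left') → 8 rows:
   day  miles vehicle  riders
0  Thu      1     van       2
1  Tue     38   sedan       1
2  Tue     35   sedan       1
3  Fri     45   sedan       1
4  Tue     60     van       2
5  Fri     52     van       2
6  Fri     31     suv       6
7  Tue     47     van       2
sort by riders:
   day  miles vehicle  riders
1  Tue     38   sedan       1
2  Tue     35   sedan       1
3  Fri     45   sedan       1
0  Thu      1     van       2
4  Tue     60     van       2
5  Fri     52     van       2
7  Tue     47     van       2
6  Fri     31     suv       6
add column miles_plus_riders = t['miles'] + t['riders']:
   day  miles vehicle  riders  miles_plus_riders
1  Tue     38   sedan       1                 39
2  Tue     35   sedan       1                 36
3  Fri     45   sedan       1                 46
0  Thu      1     van       2                  3
4  Tue     60     van       2                 62
5  Fri     52     van       2                 54
7  Tue     47     van       2                 49
6  Fri     31     suv       6                 37
group by day: sum(riders), max(miles_plus_riders):
     riders  miles_plus_riders
day                           
Fri       9                 54
Thu       2                  3
Tue       6                 62
value at position 0, column 'riders' → 9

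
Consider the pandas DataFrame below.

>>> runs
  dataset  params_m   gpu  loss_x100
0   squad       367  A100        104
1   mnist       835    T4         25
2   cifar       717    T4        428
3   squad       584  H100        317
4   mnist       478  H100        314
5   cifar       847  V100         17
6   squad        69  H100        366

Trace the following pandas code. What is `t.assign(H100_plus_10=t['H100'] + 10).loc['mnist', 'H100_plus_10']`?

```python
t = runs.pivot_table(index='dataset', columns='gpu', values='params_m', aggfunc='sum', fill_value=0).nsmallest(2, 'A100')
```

pivot: rows=dataset, cols=gpu, sum(params_m):
gpu      A100  H100   T4  V100
dataset                       
cifar       0     0  717   847
mnist       0   478  835     0
squad     367   653    0     0
take 2 rows with smallest A100:
gpu      A100  H100   T4  V100
dataset                       
cifar       0     0  717   847
mnist       0   478  835     0
add column H100_plus_10 = t['H100'] + 10:
gpu      A100  H100   T4  V100  H100_plus_10
dataset                                     
cifar       0     0  717   847            10
mnist       0   478  835     0           488
Finally, value at row 'mnist', column 'H100_plus_10' = 488.

488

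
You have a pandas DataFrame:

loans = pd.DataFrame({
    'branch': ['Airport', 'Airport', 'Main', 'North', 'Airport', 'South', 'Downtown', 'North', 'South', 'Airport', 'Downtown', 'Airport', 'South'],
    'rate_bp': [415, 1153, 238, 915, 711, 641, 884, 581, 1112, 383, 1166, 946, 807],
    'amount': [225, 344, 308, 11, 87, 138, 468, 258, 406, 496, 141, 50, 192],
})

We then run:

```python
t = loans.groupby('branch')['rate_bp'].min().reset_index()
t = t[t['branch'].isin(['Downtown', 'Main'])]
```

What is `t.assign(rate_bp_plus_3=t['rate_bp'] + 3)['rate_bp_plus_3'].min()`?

group by branch, min of rate_bp:
branch
Airport     383
Downtown    884
Main        238
North       581
South       641
Name: rate_bp, dtype: int64
reset_index():
     branch  rate_bp
0   Airport      383
1  Downtown      884
2      Main      238
3     North      581
4     South      641
filter rows where branch in ['Downtown', 'Main']:
     branch  rate_bp
1  Downtown      884
2      Main      238
add column rate_bp_plus_3 = t['rate_bp'] + 3:
     branch  rate_bp  rate_bp_plus_3
1  Downtown      884             887
2      Main      238             241
So min() = 241.

241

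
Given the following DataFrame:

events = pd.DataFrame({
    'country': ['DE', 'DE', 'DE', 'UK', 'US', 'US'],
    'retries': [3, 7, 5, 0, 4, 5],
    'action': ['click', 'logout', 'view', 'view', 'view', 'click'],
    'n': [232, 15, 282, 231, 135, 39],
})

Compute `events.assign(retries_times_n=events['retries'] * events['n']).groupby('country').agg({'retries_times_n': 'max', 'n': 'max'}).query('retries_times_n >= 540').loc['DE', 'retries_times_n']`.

add column retries_times_n = events['retries'] * events['n']:
  country  retries  action    n  retries_times_n
0      DE        3   click  232              696
1      DE        7  logout   15              105
2      DE        5    view  282             1410
3      UK        0    view  231                0
4      US        4    view  135              540
5      US        5   click   39              195
group by country: max(retries_times_n), max(n):
         retries_times_n    n
country                      
DE                  1410  282
UK                     0  231
US                   540  135
filter rows where retries_times_n >= 540:
         retries_times_n    n
country                      
DE                  1410  282
US                   540  135
Hence 1410.

1410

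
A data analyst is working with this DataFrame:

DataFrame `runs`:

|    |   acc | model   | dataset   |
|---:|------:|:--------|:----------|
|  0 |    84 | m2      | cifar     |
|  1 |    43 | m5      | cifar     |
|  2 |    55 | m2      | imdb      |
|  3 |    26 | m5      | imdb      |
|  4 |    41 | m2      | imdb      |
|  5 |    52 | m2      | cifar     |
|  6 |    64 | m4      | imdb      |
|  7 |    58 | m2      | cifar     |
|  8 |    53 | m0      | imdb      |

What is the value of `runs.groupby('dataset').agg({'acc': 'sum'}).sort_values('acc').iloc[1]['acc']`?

group by dataset, sum of acc:
         acc
dataset     
cifar    237
imdb     239
sort by acc:
         acc
dataset     
cifar    237
imdb     239
value at position 1, column 'acc' → 239

239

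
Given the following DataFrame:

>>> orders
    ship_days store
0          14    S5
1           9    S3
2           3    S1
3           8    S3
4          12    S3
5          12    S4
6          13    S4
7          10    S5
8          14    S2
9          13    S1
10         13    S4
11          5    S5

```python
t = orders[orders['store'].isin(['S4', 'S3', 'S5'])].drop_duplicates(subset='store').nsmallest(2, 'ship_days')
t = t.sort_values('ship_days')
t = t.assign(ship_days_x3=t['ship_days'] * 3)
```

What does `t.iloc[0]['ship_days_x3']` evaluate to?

filter rows where store in ['S4', 'S3', 'S5']:
    ship_days store
0          14    S5
1           9    S3
3           8    S3
4          12    S3
5          12    S4
6          13    S4
7          10    S5
10         13    S4
11          5    S5
drop duplicate store (keep=first):
   ship_days store
0         14    S5
1          9    S3
5         12    S4
take 2 rows with smallest ship_days:
   ship_days store
1          9    S3
5         12    S4
sort by ship_days:
   ship_days store
1          9    S3
5         12    S4
add column ship_days_x3 = t['ship_days'] * 3:
   ship_days store  ship_days_x3
1          9    S3            27
5         12    S4            36
So iloc[0]['ship_days_x3'] = 27.

27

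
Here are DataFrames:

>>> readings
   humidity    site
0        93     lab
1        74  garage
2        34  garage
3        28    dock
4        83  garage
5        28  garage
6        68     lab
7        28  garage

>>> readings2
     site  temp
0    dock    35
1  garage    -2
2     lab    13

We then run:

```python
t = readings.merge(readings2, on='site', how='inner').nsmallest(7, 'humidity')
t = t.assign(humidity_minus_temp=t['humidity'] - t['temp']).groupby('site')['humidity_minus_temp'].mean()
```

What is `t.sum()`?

99.4

merge on 'site' (how='inner') → 8 rows:
   humidity    site  temp
0        93     lab    13
1        74  garage    -2
2        34  garage    -2
3        28    dock    35
4        83  garage    -2
5        28  garage    -2
6        68     lab    13
7        28  garage    -2
take 7 rows with smallest humidity:
   humidity    site  temp
3        28    dock    35
5        28  garage    -2
7        28  garage    -2
2        34  garage    -2
6        68     lab    13
1        74  garage    -2
4        83  garage    -2
add column humidity_minus_temp = t['humidity'] - t['temp']:
   humidity    site  temp  humidity_minus_temp
3        28    dock    35                   -7
5        28  garage    -2                   30
7        28  garage    -2                   30
2        34  garage    -2                   36
6        68     lab    13                   55
1        74  garage    -2                   76
4        83  garage    -2                   85
group by site, mean of humidity_minus_temp:
site
dock      -7.0
garage    51.4
lab       55.0
Name: humidity_minus_temp, dtype: float64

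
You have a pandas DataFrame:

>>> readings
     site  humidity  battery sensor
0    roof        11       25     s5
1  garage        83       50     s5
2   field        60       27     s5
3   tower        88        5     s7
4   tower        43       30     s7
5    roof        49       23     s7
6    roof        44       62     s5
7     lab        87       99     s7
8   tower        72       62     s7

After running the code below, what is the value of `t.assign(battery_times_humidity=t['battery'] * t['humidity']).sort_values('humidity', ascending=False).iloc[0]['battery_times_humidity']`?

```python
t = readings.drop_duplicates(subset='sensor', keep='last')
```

4464

drop duplicate sensor (keep=last):
    site  humidity  battery sensor
6   roof        44       62     s5
8  tower        72       62     s7
add column battery_times_humidity = t['battery'] * t['humidity']:
    site  humidity  battery sensor  battery_times_humidity
6   roof        44       62     s5                    2728
8  tower        72       62     s7                    4464
sort by humidity descending:
    site  humidity  battery sensor  battery_times_humidity
8  tower        72       62     s7                    4464
6   roof        44       62     s5                    2728
Then the value at position 0, column 'battery_times_humidity': 4464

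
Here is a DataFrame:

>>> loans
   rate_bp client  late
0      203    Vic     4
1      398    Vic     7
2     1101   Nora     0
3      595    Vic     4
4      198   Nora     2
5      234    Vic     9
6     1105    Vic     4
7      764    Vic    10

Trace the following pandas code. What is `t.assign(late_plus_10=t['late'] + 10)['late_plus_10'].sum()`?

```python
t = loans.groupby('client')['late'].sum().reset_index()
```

60

group by client, sum of late:
client
Nora     2
Vic     38
Name: late, dtype: int64
reset_index():
  client  late
0   Nora     2
1    Vic    38
add column late_plus_10 = t['late'] + 10:
  client  late  late_plus_10
0   Nora     2            12
1    Vic    38            48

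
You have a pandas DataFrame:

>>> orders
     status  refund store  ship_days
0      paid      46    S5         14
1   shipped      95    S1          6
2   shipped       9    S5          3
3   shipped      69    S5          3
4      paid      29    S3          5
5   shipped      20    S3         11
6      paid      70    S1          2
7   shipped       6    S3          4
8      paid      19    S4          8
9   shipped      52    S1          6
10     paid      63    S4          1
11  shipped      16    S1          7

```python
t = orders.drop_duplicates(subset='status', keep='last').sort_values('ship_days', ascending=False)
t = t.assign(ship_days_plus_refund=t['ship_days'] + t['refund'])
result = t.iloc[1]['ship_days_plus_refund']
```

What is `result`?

drop duplicate status (keep=last):
     status  refund store  ship_days
10     paid      63    S4          1
11  shipped      16    S1          7
sort by ship_days descending:
     status  refund store  ship_days
11  shipped      16    S1          7
10     paid      63    S4          1
add column ship_days_plus_refund = t['ship_days'] + t['refund']:
     status  refund store  ship_days  ship_days_plus_refund
11  shipped      16    S1          7                     23
10     paid      63    S4          1                     64

64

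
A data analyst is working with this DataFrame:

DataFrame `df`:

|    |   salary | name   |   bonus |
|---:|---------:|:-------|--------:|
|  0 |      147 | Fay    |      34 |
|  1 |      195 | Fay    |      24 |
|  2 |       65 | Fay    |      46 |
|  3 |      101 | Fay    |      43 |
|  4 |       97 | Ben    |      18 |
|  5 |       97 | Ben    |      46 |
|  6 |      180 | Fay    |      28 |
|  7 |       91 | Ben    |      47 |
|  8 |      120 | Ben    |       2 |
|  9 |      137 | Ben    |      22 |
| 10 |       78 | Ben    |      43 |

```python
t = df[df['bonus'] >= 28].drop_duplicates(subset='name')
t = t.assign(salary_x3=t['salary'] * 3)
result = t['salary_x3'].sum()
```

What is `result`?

filter rows where bonus >= 28:
    salary name  bonus
0      147  Fay     34
2       65  Fay     46
3      101  Fay     43
5       97  Ben     46
6      180  Fay     28
7       91  Ben     47
10      78  Ben     43
drop duplicate name (keep=first):
   salary name  bonus
0     147  Fay     34
5      97  Ben     46
add column salary_x3 = t['salary'] * 3:
   salary name  bonus  salary_x3
0     147  Fay     34        441
5      97  Ben     46        291
So sum() = 732.

732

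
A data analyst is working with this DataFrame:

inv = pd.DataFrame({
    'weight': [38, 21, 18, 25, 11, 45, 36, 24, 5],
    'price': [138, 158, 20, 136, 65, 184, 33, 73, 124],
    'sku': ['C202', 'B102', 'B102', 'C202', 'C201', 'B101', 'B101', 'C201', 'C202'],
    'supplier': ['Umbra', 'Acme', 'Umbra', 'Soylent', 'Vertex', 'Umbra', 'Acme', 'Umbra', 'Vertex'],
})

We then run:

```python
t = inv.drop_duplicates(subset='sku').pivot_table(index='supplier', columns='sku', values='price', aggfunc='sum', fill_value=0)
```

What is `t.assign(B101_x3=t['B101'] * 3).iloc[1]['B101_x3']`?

552

drop duplicate sku (keep=first):
   weight  price   sku supplier
0      38    138  C202    Umbra
1      21    158  B102     Acme
4      11     65  C201   Vertex
5      45    184  B101    Umbra
pivot: rows=supplier, cols=sku, sum(price):
sku       B101  B102  C201  C202
supplier                        
Acme         0   158     0     0
Umbra      184     0     0   138
Vertex       0     0    65     0
add column B101_x3 = t['B101'] * 3:
sku       B101  B102  C201  C202  B101_x3
supplier                                 
Acme         0   158     0     0        0
Umbra      184     0     0   138      552
Vertex       0     0    65     0        0
Taking the value at position 1, column 'B101_x3' gives 552.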